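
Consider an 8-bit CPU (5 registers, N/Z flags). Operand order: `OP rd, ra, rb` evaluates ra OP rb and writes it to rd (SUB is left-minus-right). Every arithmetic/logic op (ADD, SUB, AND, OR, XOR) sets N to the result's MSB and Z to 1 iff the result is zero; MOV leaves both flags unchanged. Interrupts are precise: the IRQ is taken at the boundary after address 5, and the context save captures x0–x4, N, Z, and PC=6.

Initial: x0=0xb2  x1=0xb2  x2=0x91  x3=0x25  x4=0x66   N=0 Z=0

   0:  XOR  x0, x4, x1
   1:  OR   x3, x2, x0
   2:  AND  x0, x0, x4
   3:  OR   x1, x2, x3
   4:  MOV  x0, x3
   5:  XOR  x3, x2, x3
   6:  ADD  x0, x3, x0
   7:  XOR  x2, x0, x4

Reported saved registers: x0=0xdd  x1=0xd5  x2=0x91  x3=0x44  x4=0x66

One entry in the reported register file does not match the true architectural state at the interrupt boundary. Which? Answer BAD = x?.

BAD = x0

after  0: x0=0xd4 x1=0xb2 x2=0x91 x3=0x25 x4=0x66  N=1 Z=0
after  1: x0=0xd4 x1=0xb2 x2=0x91 x3=0xd5 x4=0x66  N=1 Z=0
after  2: x0=0x44 x1=0xb2 x2=0x91 x3=0xd5 x4=0x66  N=0 Z=0
after  3: x0=0x44 x1=0xd5 x2=0x91 x3=0xd5 x4=0x66  N=1 Z=0
after  4: x0=0xd5 x1=0xd5 x2=0x91 x3=0xd5 x4=0x66  N=1 Z=0
after  5: x0=0xd5 x1=0xd5 x2=0x91 x3=0x44 x4=0x66  N=0 Z=0
-- IRQ taken; context saved, return-PC = 6 --
mismatch: x0: reported 0xdd vs actual 0xd5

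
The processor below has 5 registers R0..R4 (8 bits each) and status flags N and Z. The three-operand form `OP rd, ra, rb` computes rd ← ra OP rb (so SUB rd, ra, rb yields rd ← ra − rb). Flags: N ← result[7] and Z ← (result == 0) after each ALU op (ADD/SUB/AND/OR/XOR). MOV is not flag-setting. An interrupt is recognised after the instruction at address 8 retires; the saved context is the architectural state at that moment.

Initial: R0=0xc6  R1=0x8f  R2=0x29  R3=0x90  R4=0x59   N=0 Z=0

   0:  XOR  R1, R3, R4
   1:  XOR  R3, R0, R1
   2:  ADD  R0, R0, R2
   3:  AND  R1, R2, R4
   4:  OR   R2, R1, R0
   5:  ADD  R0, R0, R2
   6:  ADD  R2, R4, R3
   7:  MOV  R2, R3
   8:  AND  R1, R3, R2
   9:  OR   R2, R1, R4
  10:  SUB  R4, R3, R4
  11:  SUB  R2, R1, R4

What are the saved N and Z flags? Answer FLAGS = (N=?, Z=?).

after  0: R0=0xc6 R1=0xc9 R2=0x29 R3=0x90 R4=0x59  N=1 Z=0
after  1: R0=0xc6 R1=0xc9 R2=0x29 R3=0x0f R4=0x59  N=0 Z=0
after  2: R0=0xef R1=0xc9 R2=0x29 R3=0x0f R4=0x59  N=1 Z=0
after  3: R0=0xef R1=0x09 R2=0x29 R3=0x0f R4=0x59  N=0 Z=0
after  4: R0=0xef R1=0x09 R2=0xef R3=0x0f R4=0x59  N=1 Z=0
after  5: R0=0xde R1=0x09 R2=0xef R3=0x0f R4=0x59  N=1 Z=0
after  6: R0=0xde R1=0x09 R2=0x68 R3=0x0f R4=0x59  N=0 Z=0
after  7: R0=0xde R1=0x09 R2=0x0f R3=0x0f R4=0x59  N=0 Z=0
after  8: R0=0xde R1=0x0f R2=0x0f R3=0x0f R4=0x59  N=0 Z=0
-- IRQ taken; context saved, return-PC = 9 --

FLAGS = (N=0, Z=0)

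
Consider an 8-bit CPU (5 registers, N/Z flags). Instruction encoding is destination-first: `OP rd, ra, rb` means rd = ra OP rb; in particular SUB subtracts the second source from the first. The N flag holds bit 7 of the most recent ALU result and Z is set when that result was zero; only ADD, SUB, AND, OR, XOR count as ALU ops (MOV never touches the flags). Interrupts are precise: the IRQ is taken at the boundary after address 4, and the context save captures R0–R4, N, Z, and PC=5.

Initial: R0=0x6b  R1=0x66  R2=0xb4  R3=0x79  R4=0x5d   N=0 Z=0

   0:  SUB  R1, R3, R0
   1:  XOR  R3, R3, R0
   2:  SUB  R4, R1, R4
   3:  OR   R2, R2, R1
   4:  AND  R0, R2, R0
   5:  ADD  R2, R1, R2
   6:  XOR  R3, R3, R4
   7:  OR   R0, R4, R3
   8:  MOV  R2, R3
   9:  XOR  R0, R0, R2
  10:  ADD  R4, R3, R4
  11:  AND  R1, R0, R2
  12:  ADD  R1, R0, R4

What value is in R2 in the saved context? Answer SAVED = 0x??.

SAVED = 0xbe

after  0: R0=0x6b R1=0x0e R2=0xb4 R3=0x79 R4=0x5d  N=0 Z=0
after  1: R0=0x6b R1=0x0e R2=0xb4 R3=0x12 R4=0x5d  N=0 Z=0
after  2: R0=0x6b R1=0x0e R2=0xb4 R3=0x12 R4=0xb1  N=1 Z=0
after  3: R0=0x6b R1=0x0e R2=0xbe R3=0x12 R4=0xb1  N=1 Z=0
after  4: R0=0x2a R1=0x0e R2=0xbe R3=0x12 R4=0xb1  N=0 Z=0
-- IRQ taken; context saved, return-PC = 5 --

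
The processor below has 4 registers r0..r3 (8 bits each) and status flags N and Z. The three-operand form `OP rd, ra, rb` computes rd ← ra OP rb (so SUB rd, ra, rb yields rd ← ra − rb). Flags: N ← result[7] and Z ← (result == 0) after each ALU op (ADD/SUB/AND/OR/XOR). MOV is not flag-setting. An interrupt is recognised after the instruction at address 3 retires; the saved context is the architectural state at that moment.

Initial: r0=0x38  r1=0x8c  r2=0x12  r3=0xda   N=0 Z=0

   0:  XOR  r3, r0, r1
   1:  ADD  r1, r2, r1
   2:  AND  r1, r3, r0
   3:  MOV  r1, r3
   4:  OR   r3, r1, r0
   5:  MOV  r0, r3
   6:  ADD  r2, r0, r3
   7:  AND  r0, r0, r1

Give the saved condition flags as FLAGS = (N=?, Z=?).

after  0: r0=0x38 r1=0x8c r2=0x12 r3=0xb4  N=1 Z=0
after  1: r0=0x38 r1=0x9e r2=0x12 r3=0xb4  N=1 Z=0
after  2: r0=0x38 r1=0x30 r2=0x12 r3=0xb4  N=0 Z=0
after  3: r0=0x38 r1=0xb4 r2=0x12 r3=0xb4  N=0 Z=0
-- IRQ taken; context saved, return-PC = 4 --

FLAGS = (N=0, Z=0)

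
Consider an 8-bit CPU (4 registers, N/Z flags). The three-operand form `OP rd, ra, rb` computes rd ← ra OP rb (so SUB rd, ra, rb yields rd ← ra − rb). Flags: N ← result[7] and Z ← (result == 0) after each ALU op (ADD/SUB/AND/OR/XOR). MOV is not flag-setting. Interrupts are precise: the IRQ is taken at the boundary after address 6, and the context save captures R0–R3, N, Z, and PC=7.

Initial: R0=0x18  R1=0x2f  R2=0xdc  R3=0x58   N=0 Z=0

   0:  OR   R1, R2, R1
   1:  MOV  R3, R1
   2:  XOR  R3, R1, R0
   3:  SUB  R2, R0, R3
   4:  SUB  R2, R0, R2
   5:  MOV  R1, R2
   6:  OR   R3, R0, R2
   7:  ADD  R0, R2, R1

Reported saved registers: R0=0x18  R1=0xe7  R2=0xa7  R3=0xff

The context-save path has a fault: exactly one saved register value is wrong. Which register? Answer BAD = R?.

after  0: R0=0x18 R1=0xff R2=0xdc R3=0x58  N=1 Z=0
after  1: R0=0x18 R1=0xff R2=0xdc R3=0xff  N=1 Z=0
after  2: R0=0x18 R1=0xff R2=0xdc R3=0xe7  N=1 Z=0
after  3: R0=0x18 R1=0xff R2=0x31 R3=0xe7  N=0 Z=0
after  4: R0=0x18 R1=0xff R2=0xe7 R3=0xe7  N=1 Z=0
after  5: R0=0x18 R1=0xe7 R2=0xe7 R3=0xe7  N=1 Z=0
after  6: R0=0x18 R1=0xe7 R2=0xe7 R3=0xff  N=1 Z=0
-- IRQ taken; context saved, return-PC = 7 --
mismatch: R2: reported 0xa7 vs actual 0xe7

BAD = R2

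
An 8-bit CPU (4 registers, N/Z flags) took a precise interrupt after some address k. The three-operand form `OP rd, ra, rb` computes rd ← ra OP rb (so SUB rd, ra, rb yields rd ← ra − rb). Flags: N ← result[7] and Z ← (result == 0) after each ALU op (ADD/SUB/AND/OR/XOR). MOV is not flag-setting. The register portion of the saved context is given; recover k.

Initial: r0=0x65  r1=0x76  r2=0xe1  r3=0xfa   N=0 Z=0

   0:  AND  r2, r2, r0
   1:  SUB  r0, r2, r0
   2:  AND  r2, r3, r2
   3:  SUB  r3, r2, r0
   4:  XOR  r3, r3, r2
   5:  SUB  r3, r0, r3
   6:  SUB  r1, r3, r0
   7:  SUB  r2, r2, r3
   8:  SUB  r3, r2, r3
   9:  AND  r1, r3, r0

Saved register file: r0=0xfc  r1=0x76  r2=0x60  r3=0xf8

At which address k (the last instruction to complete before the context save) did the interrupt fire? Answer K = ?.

after  0: r0=0x65 r1=0x76 r2=0x61 r3=0xfa  N=0 Z=0
after  1: r0=0xfc r1=0x76 r2=0x61 r3=0xfa  N=1 Z=0
after  2: r0=0xfc r1=0x76 r2=0x60 r3=0xfa  N=0 Z=0
after  3: r0=0xfc r1=0x76 r2=0x60 r3=0x64  N=0 Z=0
after  4: r0=0xfc r1=0x76 r2=0x60 r3=0x04  N=0 Z=0
after  5: r0=0xfc r1=0x76 r2=0x60 r3=0xf8  N=1 Z=0
-- IRQ taken; context saved, return-PC = 6 --

K = 5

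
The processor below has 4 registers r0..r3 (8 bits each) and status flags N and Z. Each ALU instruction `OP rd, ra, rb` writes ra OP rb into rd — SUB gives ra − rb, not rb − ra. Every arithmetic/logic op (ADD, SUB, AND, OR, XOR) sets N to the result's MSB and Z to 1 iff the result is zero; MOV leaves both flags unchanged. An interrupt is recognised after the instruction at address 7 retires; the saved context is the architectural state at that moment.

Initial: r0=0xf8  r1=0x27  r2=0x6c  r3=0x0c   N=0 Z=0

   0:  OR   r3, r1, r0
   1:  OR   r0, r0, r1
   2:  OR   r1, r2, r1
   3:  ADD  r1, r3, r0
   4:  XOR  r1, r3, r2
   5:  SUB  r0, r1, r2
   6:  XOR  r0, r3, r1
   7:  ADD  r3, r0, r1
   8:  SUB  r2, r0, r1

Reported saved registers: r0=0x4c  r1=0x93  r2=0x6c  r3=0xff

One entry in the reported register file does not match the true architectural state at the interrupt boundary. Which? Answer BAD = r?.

BAD = r0

after  0: r0=0xf8 r1=0x27 r2=0x6c r3=0xff  N=1 Z=0
after  1: r0=0xff r1=0x27 r2=0x6c r3=0xff  N=1 Z=0
after  2: r0=0xff r1=0x6f r2=0x6c r3=0xff  N=0 Z=0
after  3: r0=0xff r1=0xfe r2=0x6c r3=0xff  N=1 Z=0
after  4: r0=0xff r1=0x93 r2=0x6c r3=0xff  N=1 Z=0
after  5: r0=0x27 r1=0x93 r2=0x6c r3=0xff  N=0 Z=0
after  6: r0=0x6c r1=0x93 r2=0x6c r3=0xff  N=0 Z=0
after  7: r0=0x6c r1=0x93 r2=0x6c r3=0xff  N=1 Z=0
-- IRQ taken; context saved, return-PC = 8 --
mismatch: r0: reported 0x4c vs actual 0x6c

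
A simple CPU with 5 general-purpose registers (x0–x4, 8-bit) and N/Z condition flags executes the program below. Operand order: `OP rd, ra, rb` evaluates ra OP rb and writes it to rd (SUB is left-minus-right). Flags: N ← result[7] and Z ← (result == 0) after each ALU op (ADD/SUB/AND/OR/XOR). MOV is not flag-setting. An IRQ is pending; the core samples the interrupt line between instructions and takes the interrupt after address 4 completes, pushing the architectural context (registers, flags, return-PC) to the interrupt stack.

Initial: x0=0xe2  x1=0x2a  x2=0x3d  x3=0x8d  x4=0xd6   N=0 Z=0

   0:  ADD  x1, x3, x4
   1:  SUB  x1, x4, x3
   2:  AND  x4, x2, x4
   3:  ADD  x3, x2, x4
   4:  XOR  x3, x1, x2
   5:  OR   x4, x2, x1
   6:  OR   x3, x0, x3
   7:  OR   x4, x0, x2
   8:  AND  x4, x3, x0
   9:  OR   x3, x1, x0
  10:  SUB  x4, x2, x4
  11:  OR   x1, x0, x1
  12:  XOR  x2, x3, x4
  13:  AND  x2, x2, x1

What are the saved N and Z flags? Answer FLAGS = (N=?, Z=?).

FLAGS = (N=0, Z=0)

after  0: x0=0xe2 x1=0x63 x2=0x3d x3=0x8d x4=0xd6  N=0 Z=0
after  1: x0=0xe2 x1=0x49 x2=0x3d x3=0x8d x4=0xd6  N=0 Z=0
after  2: x0=0xe2 x1=0x49 x2=0x3d x3=0x8d x4=0x14  N=0 Z=0
after  3: x0=0xe2 x1=0x49 x2=0x3d x3=0x51 x4=0x14  N=0 Z=0
after  4: x0=0xe2 x1=0x49 x2=0x3d x3=0x74 x4=0x14  N=0 Z=0
-- IRQ taken; context saved, return-PC = 5 --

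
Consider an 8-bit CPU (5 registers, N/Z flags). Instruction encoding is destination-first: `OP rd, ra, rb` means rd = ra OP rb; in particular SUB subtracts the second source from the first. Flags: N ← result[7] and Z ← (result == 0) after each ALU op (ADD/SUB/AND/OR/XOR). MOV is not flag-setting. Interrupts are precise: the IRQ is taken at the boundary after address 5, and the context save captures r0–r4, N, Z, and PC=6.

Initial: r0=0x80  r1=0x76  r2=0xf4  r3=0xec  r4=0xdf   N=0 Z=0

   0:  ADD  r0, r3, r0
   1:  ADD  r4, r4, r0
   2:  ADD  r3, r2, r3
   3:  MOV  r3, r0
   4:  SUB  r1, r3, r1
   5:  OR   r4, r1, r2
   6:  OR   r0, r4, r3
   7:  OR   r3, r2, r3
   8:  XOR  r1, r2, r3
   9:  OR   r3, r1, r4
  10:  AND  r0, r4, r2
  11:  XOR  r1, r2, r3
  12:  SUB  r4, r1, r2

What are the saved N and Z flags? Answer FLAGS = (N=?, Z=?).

FLAGS = (N=1, Z=0)

after  0: r0=0x6c r1=0x76 r2=0xf4 r3=0xec r4=0xdf  N=0 Z=0
after  1: r0=0x6c r1=0x76 r2=0xf4 r3=0xec r4=0x4b  N=0 Z=0
after  2: r0=0x6c r1=0x76 r2=0xf4 r3=0xe0 r4=0x4b  N=1 Z=0
after  3: r0=0x6c r1=0x76 r2=0xf4 r3=0x6c r4=0x4b  N=1 Z=0
after  4: r0=0x6c r1=0xf6 r2=0xf4 r3=0x6c r4=0x4b  N=1 Z=0
after  5: r0=0x6c r1=0xf6 r2=0xf4 r3=0x6c r4=0xf6  N=1 Z=0
-- IRQ taken; context saved, return-PC = 6 --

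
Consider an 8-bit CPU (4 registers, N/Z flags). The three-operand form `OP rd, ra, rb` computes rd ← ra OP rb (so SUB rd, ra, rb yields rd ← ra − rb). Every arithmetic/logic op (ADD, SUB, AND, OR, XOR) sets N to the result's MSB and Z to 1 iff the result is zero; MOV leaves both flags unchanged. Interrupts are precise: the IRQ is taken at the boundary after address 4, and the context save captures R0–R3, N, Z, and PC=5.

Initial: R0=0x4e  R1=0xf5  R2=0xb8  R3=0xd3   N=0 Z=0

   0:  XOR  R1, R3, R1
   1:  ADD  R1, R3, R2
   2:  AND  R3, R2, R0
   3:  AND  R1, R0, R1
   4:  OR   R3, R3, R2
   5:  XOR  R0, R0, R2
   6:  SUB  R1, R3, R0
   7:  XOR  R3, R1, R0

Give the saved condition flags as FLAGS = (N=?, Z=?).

after  0: R0=0x4e R1=0x26 R2=0xb8 R3=0xd3  N=0 Z=0
after  1: R0=0x4e R1=0x8b R2=0xb8 R3=0xd3  N=1 Z=0
after  2: R0=0x4e R1=0x8b R2=0xb8 R3=0x08  N=0 Z=0
after  3: R0=0x4e R1=0x0a R2=0xb8 R3=0x08  N=0 Z=0
after  4: R0=0x4e R1=0x0a R2=0xb8 R3=0xb8  N=1 Z=0
-- IRQ taken; context saved, return-PC = 5 --

FLAGS = (N=1, Z=0)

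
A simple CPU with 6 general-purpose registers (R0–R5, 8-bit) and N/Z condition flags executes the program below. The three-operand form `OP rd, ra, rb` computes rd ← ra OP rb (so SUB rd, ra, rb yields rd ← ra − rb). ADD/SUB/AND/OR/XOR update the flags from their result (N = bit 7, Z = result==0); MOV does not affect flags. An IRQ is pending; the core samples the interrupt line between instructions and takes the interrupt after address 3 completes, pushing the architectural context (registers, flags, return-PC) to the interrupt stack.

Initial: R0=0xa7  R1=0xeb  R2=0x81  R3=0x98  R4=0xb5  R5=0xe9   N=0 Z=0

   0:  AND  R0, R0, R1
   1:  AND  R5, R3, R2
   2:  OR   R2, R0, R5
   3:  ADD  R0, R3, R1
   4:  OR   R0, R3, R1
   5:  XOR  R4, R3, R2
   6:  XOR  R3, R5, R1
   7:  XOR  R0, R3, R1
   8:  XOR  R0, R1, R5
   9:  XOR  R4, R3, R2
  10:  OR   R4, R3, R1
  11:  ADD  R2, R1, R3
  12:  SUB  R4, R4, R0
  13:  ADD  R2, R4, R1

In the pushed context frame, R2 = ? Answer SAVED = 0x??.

after  0: R0=0xa3 R1=0xeb R2=0x81 R3=0x98 R4=0xb5 R5=0xe9  N=1 Z=0
after  1: R0=0xa3 R1=0xeb R2=0x81 R3=0x98 R4=0xb5 R5=0x80  N=1 Z=0
after  2: R0=0xa3 R1=0xeb R2=0xa3 R3=0x98 R4=0xb5 R5=0x80  N=1 Z=0
after  3: R0=0x83 R1=0xeb R2=0xa3 R3=0x98 R4=0xb5 R5=0x80  N=1 Z=0
-- IRQ taken; context saved, return-PC = 4 --

SAVED = 0xa3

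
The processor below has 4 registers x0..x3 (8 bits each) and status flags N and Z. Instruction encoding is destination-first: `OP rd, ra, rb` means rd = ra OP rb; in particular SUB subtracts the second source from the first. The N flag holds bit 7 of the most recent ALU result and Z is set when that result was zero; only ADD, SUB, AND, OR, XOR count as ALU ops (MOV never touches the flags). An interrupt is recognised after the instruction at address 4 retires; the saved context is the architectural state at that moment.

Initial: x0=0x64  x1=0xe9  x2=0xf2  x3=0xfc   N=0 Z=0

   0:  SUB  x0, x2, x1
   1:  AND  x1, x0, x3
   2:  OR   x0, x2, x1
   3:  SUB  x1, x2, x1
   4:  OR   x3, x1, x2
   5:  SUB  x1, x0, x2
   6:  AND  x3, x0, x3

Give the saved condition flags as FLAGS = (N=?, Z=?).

FLAGS = (N=1, Z=0)

after  0: x0=0x09 x1=0xe9 x2=0xf2 x3=0xfc  N=0 Z=0
after  1: x0=0x09 x1=0x08 x2=0xf2 x3=0xfc  N=0 Z=0
after  2: x0=0xfa x1=0x08 x2=0xf2 x3=0xfc  N=1 Z=0
after  3: x0=0xfa x1=0xea x2=0xf2 x3=0xfc  N=1 Z=0
after  4: x0=0xfa x1=0xea x2=0xf2 x3=0xfa  N=1 Z=0
-- IRQ taken; context saved, return-PC = 5 --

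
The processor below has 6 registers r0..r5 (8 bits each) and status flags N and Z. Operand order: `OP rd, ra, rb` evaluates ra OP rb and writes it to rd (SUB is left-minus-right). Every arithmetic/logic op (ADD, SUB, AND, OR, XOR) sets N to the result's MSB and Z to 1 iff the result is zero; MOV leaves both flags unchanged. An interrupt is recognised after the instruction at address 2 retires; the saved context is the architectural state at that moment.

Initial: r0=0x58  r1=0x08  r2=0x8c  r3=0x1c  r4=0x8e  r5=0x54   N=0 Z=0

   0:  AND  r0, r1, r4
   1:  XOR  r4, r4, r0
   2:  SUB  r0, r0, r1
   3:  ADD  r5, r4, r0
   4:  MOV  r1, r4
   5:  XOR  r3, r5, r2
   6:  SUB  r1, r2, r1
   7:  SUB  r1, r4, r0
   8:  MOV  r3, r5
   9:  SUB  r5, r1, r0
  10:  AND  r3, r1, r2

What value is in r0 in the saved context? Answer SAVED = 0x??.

after  0: r0=0x08 r1=0x08 r2=0x8c r3=0x1c r4=0x8e r5=0x54  N=0 Z=0
after  1: r0=0x08 r1=0x08 r2=0x8c r3=0x1c r4=0x86 r5=0x54  N=1 Z=0
after  2: r0=0x00 r1=0x08 r2=0x8c r3=0x1c r4=0x86 r5=0x54  N=0 Z=1
-- IRQ taken; context saved, return-PC = 3 --

SAVED = 0x00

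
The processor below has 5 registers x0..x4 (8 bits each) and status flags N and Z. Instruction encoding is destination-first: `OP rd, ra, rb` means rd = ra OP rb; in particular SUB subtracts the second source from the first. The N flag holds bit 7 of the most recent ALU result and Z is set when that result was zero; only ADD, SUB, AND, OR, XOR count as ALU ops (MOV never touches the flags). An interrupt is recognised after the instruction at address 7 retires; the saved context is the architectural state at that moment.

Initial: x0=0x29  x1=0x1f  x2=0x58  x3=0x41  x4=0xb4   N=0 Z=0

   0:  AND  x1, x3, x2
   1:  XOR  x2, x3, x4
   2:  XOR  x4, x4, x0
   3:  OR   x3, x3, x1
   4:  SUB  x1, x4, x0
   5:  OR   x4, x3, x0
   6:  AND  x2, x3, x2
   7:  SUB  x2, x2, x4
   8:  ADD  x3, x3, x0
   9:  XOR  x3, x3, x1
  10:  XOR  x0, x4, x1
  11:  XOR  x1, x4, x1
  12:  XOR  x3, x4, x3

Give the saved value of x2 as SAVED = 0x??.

SAVED = 0xd8

after  0: x0=0x29 x1=0x40 x2=0x58 x3=0x41 x4=0xb4  N=0 Z=0
after  1: x0=0x29 x1=0x40 x2=0xf5 x3=0x41 x4=0xb4  N=1 Z=0
after  2: x0=0x29 x1=0x40 x2=0xf5 x3=0x41 x4=0x9d  N=1 Z=0
after  3: x0=0x29 x1=0x40 x2=0xf5 x3=0x41 x4=0x9d  N=0 Z=0
after  4: x0=0x29 x1=0x74 x2=0xf5 x3=0x41 x4=0x9d  N=0 Z=0
after  5: x0=0x29 x1=0x74 x2=0xf5 x3=0x41 x4=0x69  N=0 Z=0
after  6: x0=0x29 x1=0x74 x2=0x41 x3=0x41 x4=0x69  N=0 Z=0
after  7: x0=0x29 x1=0x74 x2=0xd8 x3=0x41 x4=0x69  N=1 Z=0
-- IRQ taken; context saved, return-PC = 8 --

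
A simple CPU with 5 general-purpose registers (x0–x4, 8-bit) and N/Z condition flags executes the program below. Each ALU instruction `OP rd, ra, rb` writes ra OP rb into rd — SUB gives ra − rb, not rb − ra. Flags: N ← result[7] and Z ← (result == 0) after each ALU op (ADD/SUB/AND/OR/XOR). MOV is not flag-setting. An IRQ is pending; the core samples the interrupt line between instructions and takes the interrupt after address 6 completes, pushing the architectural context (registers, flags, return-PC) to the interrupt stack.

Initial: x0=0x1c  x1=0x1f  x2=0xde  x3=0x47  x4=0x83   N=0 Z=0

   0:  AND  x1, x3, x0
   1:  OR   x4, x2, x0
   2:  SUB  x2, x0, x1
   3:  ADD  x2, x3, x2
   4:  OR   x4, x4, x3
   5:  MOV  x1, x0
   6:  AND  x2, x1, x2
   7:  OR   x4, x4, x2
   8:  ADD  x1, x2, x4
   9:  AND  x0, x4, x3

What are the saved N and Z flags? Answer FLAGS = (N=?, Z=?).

FLAGS = (N=0, Z=0)

after  0: x0=0x1c x1=0x04 x2=0xde x3=0x47 x4=0x83  N=0 Z=0
after  1: x0=0x1c x1=0x04 x2=0xde x3=0x47 x4=0xde  N=1 Z=0
after  2: x0=0x1c x1=0x04 x2=0x18 x3=0x47 x4=0xde  N=0 Z=0
after  3: x0=0x1c x1=0x04 x2=0x5f x3=0x47 x4=0xde  N=0 Z=0
after  4: x0=0x1c x1=0x04 x2=0x5f x3=0x47 x4=0xdf  N=1 Z=0
after  5: x0=0x1c x1=0x1c x2=0x5f x3=0x47 x4=0xdf  N=1 Z=0
after  6: x0=0x1c x1=0x1c x2=0x1c x3=0x47 x4=0xdf  N=0 Z=0
-- IRQ taken; context saved, return-PC = 7 --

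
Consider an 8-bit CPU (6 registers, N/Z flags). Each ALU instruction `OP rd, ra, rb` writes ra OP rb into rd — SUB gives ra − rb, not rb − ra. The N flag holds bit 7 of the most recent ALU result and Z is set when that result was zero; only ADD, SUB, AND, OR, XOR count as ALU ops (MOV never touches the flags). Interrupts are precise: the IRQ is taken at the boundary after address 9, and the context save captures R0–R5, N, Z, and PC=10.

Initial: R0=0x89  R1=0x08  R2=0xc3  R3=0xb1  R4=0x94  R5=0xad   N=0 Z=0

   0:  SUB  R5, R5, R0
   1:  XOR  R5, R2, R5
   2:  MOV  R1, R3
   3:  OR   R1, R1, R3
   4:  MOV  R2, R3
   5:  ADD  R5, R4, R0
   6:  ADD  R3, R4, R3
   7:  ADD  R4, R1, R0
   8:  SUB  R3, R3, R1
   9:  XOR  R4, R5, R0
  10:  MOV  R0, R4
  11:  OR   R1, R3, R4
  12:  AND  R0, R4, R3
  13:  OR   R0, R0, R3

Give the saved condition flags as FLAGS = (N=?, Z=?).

FLAGS = (N=1, Z=0)

after  0: R0=0x89 R1=0x08 R2=0xc3 R3=0xb1 R4=0x94 R5=0x24  N=0 Z=0
after  1: R0=0x89 R1=0x08 R2=0xc3 R3=0xb1 R4=0x94 R5=0xe7  N=1 Z=0
after  2: R0=0x89 R1=0xb1 R2=0xc3 R3=0xb1 R4=0x94 R5=0xe7  N=1 Z=0
after  3: R0=0x89 R1=0xb1 R2=0xc3 R3=0xb1 R4=0x94 R5=0xe7  N=1 Z=0
after  4: R0=0x89 R1=0xb1 R2=0xb1 R3=0xb1 R4=0x94 R5=0xe7  N=1 Z=0
after  5: R0=0x89 R1=0xb1 R2=0xb1 R3=0xb1 R4=0x94 R5=0x1d  N=0 Z=0
after  6: R0=0x89 R1=0xb1 R2=0xb1 R3=0x45 R4=0x94 R5=0x1d  N=0 Z=0
after  7: R0=0x89 R1=0xb1 R2=0xb1 R3=0x45 R4=0x3a R5=0x1d  N=0 Z=0
after  8: R0=0x89 R1=0xb1 R2=0xb1 R3=0x94 R4=0x3a R5=0x1d  N=1 Z=0
after  9: R0=0x89 R1=0xb1 R2=0xb1 R3=0x94 R4=0x94 R5=0x1d  N=1 Z=0
-- IRQ taken; context saved, return-PC = 10 --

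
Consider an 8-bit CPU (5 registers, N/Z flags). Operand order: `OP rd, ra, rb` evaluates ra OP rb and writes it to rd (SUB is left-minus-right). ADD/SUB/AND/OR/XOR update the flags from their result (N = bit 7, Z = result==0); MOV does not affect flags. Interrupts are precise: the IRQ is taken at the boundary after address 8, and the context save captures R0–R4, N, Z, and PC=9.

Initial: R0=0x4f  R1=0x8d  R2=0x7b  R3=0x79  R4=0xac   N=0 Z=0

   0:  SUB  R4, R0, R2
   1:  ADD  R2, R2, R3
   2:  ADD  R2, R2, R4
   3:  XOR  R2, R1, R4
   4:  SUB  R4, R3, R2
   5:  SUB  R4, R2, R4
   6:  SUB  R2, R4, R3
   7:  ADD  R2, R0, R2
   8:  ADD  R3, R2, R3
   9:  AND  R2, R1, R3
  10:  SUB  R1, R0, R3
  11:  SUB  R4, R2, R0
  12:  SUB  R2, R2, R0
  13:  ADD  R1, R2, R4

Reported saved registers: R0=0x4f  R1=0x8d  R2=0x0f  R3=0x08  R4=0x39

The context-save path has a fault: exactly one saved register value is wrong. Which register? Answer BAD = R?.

after  0: R0=0x4f R1=0x8d R2=0x7b R3=0x79 R4=0xd4  N=1 Z=0
after  1: R0=0x4f R1=0x8d R2=0xf4 R3=0x79 R4=0xd4  N=1 Z=0
after  2: R0=0x4f R1=0x8d R2=0xc8 R3=0x79 R4=0xd4  N=1 Z=0
after  3: R0=0x4f R1=0x8d R2=0x59 R3=0x79 R4=0xd4  N=0 Z=0
after  4: R0=0x4f R1=0x8d R2=0x59 R3=0x79 R4=0x20  N=0 Z=0
after  5: R0=0x4f R1=0x8d R2=0x59 R3=0x79 R4=0x39  N=0 Z=0
after  6: R0=0x4f R1=0x8d R2=0xc0 R3=0x79 R4=0x39  N=1 Z=0
after  7: R0=0x4f R1=0x8d R2=0x0f R3=0x79 R4=0x39  N=0 Z=0
after  8: R0=0x4f R1=0x8d R2=0x0f R3=0x88 R4=0x39  N=1 Z=0
-- IRQ taken; context saved, return-PC = 9 --
mismatch: R3: reported 0x08 vs actual 0x88

BAD = R3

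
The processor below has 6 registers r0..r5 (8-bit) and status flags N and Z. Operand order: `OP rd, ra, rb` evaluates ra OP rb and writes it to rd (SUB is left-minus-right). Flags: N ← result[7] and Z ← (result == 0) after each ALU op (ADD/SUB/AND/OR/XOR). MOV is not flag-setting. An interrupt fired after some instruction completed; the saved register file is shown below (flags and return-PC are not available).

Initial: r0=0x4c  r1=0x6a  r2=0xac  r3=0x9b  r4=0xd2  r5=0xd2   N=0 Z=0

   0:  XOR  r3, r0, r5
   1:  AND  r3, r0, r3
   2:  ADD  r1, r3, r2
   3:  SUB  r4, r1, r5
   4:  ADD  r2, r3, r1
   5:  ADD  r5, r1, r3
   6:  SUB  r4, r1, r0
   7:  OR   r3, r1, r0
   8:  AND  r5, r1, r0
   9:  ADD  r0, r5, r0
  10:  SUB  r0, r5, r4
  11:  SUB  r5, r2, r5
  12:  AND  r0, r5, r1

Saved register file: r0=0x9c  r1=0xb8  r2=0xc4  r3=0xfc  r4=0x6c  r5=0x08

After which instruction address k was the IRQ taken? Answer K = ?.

K = 10

after  0: r0=0x4c r1=0x6a r2=0xac r3=0x9e r4=0xd2 r5=0xd2  N=1 Z=0
after  1: r0=0x4c r1=0x6a r2=0xac r3=0x0c r4=0xd2 r5=0xd2  N=0 Z=0
after  2: r0=0x4c r1=0xb8 r2=0xac r3=0x0c r4=0xd2 r5=0xd2  N=1 Z=0
after  3: r0=0x4c r1=0xb8 r2=0xac r3=0x0c r4=0xe6 r5=0xd2  N=1 Z=0
after  4: r0=0x4c r1=0xb8 r2=0xc4 r3=0x0c r4=0xe6 r5=0xd2  N=1 Z=0
after  5: r0=0x4c r1=0xb8 r2=0xc4 r3=0x0c r4=0xe6 r5=0xc4  N=1 Z=0
after  6: r0=0x4c r1=0xb8 r2=0xc4 r3=0x0c r4=0x6c r5=0xc4  N=0 Z=0
after  7: r0=0x4c r1=0xb8 r2=0xc4 r3=0xfc r4=0x6c r5=0xc4  N=1 Z=0
after  8: r0=0x4c r1=0xb8 r2=0xc4 r3=0xfc r4=0x6c r5=0x08  N=0 Z=0
after  9: r0=0x54 r1=0xb8 r2=0xc4 r3=0xfc r4=0x6c r5=0x08  N=0 Z=0
after 10: r0=0x9c r1=0xb8 r2=0xc4 r3=0xfc r4=0x6c r5=0x08  N=1 Z=0
-- IRQ taken; context saved, return-PC = 11 --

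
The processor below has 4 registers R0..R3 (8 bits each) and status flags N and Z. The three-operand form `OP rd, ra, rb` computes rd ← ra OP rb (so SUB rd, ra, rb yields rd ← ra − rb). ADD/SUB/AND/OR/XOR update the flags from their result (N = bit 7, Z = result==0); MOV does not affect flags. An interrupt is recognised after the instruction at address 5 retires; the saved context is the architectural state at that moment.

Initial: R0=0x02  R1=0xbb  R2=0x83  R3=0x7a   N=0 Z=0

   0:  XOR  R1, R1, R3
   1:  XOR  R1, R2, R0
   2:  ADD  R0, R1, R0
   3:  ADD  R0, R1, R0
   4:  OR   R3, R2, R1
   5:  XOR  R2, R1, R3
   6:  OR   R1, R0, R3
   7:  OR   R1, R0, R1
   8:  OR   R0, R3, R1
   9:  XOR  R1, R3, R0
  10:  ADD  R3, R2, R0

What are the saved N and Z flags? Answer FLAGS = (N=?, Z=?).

FLAGS = (N=0, Z=0)

after  0: R0=0x02 R1=0xc1 R2=0x83 R3=0x7a  N=1 Z=0
after  1: R0=0x02 R1=0x81 R2=0x83 R3=0x7a  N=1 Z=0
after  2: R0=0x83 R1=0x81 R2=0x83 R3=0x7a  N=1 Z=0
after  3: R0=0x04 R1=0x81 R2=0x83 R3=0x7a  N=0 Z=0
after  4: R0=0x04 R1=0x81 R2=0x83 R3=0x83  N=1 Z=0
after  5: R0=0x04 R1=0x81 R2=0x02 R3=0x83  N=0 Z=0
-- IRQ taken; context saved, return-PC = 6 --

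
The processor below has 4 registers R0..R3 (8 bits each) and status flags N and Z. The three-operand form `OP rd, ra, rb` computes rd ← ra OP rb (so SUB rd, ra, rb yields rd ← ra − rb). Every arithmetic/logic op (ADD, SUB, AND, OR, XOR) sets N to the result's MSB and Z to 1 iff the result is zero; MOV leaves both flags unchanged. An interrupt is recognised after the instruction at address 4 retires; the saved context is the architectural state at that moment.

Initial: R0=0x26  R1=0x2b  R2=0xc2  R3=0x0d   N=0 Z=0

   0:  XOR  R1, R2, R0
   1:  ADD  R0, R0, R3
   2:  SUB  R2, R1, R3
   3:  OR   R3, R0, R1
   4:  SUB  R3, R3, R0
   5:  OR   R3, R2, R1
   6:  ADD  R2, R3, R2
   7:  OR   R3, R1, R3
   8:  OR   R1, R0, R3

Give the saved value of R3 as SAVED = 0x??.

after  0: R0=0x26 R1=0xe4 R2=0xc2 R3=0x0d  N=1 Z=0
after  1: R0=0x33 R1=0xe4 R2=0xc2 R3=0x0d  N=0 Z=0
after  2: R0=0x33 R1=0xe4 R2=0xd7 R3=0x0d  N=1 Z=0
after  3: R0=0x33 R1=0xe4 R2=0xd7 R3=0xf7  N=1 Z=0
after  4: R0=0x33 R1=0xe4 R2=0xd7 R3=0xc4  N=1 Z=0
-- IRQ taken; context saved, return-PC = 5 --

SAVED = 0xc4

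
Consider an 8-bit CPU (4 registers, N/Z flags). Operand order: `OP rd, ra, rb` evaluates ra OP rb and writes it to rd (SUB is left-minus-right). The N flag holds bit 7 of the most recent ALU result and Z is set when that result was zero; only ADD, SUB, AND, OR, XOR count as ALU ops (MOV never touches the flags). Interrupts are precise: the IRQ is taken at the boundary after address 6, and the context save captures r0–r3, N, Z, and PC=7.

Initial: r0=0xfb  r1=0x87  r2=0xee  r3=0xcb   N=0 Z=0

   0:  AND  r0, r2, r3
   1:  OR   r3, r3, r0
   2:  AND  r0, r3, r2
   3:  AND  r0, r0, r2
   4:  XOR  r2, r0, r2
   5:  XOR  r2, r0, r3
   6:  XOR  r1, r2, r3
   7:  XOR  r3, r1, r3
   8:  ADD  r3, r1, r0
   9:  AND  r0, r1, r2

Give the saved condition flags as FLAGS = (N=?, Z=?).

after  0: r0=0xca r1=0x87 r2=0xee r3=0xcb  N=1 Z=0
after  1: r0=0xca r1=0x87 r2=0xee r3=0xcb  N=1 Z=0
after  2: r0=0xca r1=0x87 r2=0xee r3=0xcb  N=1 Z=0
after  3: r0=0xca r1=0x87 r2=0xee r3=0xcb  N=1 Z=0
after  4: r0=0xca r1=0x87 r2=0x24 r3=0xcb  N=0 Z=0
after  5: r0=0xca r1=0x87 r2=0x01 r3=0xcb  N=0 Z=0
after  6: r0=0xca r1=0xca r2=0x01 r3=0xcb  N=1 Z=0
-- IRQ taken; context saved, return-PC = 7 --

FLAGS = (N=1, Z=0)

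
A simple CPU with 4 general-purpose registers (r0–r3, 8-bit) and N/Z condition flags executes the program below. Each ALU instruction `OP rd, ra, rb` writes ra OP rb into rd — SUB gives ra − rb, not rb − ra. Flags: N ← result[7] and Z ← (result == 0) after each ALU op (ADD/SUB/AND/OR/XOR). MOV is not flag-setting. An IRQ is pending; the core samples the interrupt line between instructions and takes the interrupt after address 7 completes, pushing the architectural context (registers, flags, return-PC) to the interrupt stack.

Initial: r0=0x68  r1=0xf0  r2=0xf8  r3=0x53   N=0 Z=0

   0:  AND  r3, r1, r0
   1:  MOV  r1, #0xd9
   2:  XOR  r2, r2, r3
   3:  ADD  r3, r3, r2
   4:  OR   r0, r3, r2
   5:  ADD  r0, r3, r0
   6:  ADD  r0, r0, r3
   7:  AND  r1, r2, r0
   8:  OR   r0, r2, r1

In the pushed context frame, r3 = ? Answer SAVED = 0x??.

after  0: r0=0x68 r1=0xf0 r2=0xf8 r3=0x60  N=0 Z=0
after  1: r0=0x68 r1=0xd9 r2=0xf8 r3=0x60  N=0 Z=0
after  2: r0=0x68 r1=0xd9 r2=0x98 r3=0x60  N=1 Z=0
after  3: r0=0x68 r1=0xd9 r2=0x98 r3=0xf8  N=1 Z=0
after  4: r0=0xf8 r1=0xd9 r2=0x98 r3=0xf8  N=1 Z=0
after  5: r0=0xf0 r1=0xd9 r2=0x98 r3=0xf8  N=1 Z=0
after  6: r0=0xe8 r1=0xd9 r2=0x98 r3=0xf8  N=1 Z=0
after  7: r0=0xe8 r1=0x88 r2=0x98 r3=0xf8  N=1 Z=0
-- IRQ taken; context saved, return-PC = 8 --

SAVED = 0xf8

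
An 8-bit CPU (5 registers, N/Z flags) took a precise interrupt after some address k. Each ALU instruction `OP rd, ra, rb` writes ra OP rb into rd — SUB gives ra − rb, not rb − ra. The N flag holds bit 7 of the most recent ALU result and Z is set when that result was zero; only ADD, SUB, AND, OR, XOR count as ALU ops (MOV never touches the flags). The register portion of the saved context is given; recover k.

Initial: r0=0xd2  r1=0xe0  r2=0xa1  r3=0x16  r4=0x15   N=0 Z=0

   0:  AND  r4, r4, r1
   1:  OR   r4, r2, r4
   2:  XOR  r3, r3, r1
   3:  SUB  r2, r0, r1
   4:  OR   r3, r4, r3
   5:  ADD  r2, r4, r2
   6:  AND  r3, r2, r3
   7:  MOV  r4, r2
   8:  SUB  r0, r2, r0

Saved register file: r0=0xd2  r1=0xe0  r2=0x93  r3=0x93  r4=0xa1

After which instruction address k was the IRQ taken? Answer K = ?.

K = 6

after  0: r0=0xd2 r1=0xe0 r2=0xa1 r3=0x16 r4=0x00  N=0 Z=1
after  1: r0=0xd2 r1=0xe0 r2=0xa1 r3=0x16 r4=0xa1  N=1 Z=0
after  2: r0=0xd2 r1=0xe0 r2=0xa1 r3=0xf6 r4=0xa1  N=1 Z=0
after  3: r0=0xd2 r1=0xe0 r2=0xf2 r3=0xf6 r4=0xa1  N=1 Z=0
after  4: r0=0xd2 r1=0xe0 r2=0xf2 r3=0xf7 r4=0xa1  N=1 Z=0
after  5: r0=0xd2 r1=0xe0 r2=0x93 r3=0xf7 r4=0xa1  N=1 Z=0
after  6: r0=0xd2 r1=0xe0 r2=0x93 r3=0x93 r4=0xa1  N=1 Z=0
-- IRQ taken; context saved, return-PC = 7 --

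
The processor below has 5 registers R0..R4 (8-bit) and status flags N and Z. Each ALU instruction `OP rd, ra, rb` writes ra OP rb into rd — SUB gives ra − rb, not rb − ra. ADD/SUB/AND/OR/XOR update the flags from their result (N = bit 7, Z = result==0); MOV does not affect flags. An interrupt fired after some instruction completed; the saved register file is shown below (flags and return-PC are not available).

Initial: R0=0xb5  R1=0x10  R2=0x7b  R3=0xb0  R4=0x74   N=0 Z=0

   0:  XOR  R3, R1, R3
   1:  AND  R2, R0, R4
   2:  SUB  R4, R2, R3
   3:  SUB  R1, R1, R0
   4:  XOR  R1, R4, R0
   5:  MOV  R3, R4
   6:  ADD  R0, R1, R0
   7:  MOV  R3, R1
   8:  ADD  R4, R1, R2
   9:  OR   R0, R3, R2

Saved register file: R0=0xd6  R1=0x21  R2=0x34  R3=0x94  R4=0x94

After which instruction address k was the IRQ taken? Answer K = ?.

after  0: R0=0xb5 R1=0x10 R2=0x7b R3=0xa0 R4=0x74  N=1 Z=0
after  1: R0=0xb5 R1=0x10 R2=0x34 R3=0xa0 R4=0x74  N=0 Z=0
after  2: R0=0xb5 R1=0x10 R2=0x34 R3=0xa0 R4=0x94  N=1 Z=0
after  3: R0=0xb5 R1=0x5b R2=0x34 R3=0xa0 R4=0x94  N=0 Z=0
after  4: R0=0xb5 R1=0x21 R2=0x34 R3=0xa0 R4=0x94  N=0 Z=0
after  5: R0=0xb5 R1=0x21 R2=0x34 R3=0x94 R4=0x94  N=0 Z=0
after  6: R0=0xd6 R1=0x21 R2=0x34 R3=0x94 R4=0x94  N=1 Z=0
-- IRQ taken; context saved, return-PC = 7 --

K = 6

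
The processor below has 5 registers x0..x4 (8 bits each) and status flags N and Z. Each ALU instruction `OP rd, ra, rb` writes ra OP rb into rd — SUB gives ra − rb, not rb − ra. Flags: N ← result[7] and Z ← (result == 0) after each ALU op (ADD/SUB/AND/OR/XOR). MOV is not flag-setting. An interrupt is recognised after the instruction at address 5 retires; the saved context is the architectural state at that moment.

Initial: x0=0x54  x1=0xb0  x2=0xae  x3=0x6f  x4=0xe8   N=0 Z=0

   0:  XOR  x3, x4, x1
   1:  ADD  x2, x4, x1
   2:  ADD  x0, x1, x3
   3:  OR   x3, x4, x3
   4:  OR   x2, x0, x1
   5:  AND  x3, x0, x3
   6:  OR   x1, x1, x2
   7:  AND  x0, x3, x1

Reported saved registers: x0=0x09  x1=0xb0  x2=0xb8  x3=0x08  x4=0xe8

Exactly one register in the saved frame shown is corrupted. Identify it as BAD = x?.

BAD = x0

after  0: x0=0x54 x1=0xb0 x2=0xae x3=0x58 x4=0xe8  N=0 Z=0
after  1: x0=0x54 x1=0xb0 x2=0x98 x3=0x58 x4=0xe8  N=1 Z=0
after  2: x0=0x08 x1=0xb0 x2=0x98 x3=0x58 x4=0xe8  N=0 Z=0
after  3: x0=0x08 x1=0xb0 x2=0x98 x3=0xf8 x4=0xe8  N=1 Z=0
after  4: x0=0x08 x1=0xb0 x2=0xb8 x3=0xf8 x4=0xe8  N=1 Z=0
after  5: x0=0x08 x1=0xb0 x2=0xb8 x3=0x08 x4=0xe8  N=0 Z=0
-- IRQ taken; context saved, return-PC = 6 --
mismatch: x0: reported 0x09 vs actual 0x08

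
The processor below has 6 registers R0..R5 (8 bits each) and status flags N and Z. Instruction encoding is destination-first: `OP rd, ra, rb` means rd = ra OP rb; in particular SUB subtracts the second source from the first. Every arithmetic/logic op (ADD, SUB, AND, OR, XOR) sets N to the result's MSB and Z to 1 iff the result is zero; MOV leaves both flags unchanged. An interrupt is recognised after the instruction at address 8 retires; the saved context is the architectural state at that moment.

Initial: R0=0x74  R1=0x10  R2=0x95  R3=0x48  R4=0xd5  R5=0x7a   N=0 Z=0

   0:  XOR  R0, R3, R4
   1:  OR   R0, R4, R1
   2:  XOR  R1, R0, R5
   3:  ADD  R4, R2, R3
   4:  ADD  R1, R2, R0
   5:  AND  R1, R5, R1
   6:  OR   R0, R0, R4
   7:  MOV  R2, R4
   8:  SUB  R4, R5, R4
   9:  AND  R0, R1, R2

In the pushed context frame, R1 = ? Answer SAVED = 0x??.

after  0: R0=0x9d R1=0x10 R2=0x95 R3=0x48 R4=0xd5 R5=0x7a  N=1 Z=0
after  1: R0=0xd5 R1=0x10 R2=0x95 R3=0x48 R4=0xd5 R5=0x7a  N=1 Z=0
after  2: R0=0xd5 R1=0xaf R2=0x95 R3=0x48 R4=0xd5 R5=0x7a  N=1 Z=0
after  3: R0=0xd5 R1=0xaf R2=0x95 R3=0x48 R4=0xdd R5=0x7a  N=1 Z=0
after  4: R0=0xd5 R1=0x6a R2=0x95 R3=0x48 R4=0xdd R5=0x7a  N=0 Z=0
after  5: R0=0xd5 R1=0x6a R2=0x95 R3=0x48 R4=0xdd R5=0x7a  N=0 Z=0
after  6: R0=0xdd R1=0x6a R2=0x95 R3=0x48 R4=0xdd R5=0x7a  N=1 Z=0
after  7: R0=0xdd R1=0x6a R2=0xdd R3=0x48 R4=0xdd R5=0x7a  N=1 Z=0
after  8: R0=0xdd R1=0x6a R2=0xdd R3=0x48 R4=0x9d R5=0x7a  N=1 Z=0
-- IRQ taken; context saved, return-PC = 9 --

SAVED = 0x6a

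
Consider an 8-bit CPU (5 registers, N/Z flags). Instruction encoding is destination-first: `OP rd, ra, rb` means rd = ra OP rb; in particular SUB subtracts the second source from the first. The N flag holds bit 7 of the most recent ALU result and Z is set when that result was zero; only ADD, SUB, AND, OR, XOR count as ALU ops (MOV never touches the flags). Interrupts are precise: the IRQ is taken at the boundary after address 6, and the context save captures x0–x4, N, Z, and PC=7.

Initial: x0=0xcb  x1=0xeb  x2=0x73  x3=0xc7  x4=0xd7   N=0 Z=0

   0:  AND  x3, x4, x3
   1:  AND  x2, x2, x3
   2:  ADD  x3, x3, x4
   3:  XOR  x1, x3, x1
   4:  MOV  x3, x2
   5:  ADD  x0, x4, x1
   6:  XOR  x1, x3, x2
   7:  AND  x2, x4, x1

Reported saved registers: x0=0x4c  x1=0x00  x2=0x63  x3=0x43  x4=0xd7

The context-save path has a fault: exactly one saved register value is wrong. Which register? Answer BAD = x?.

BAD = x2

after  0: x0=0xcb x1=0xeb x2=0x73 x3=0xc7 x4=0xd7  N=1 Z=0
after  1: x0=0xcb x1=0xeb x2=0x43 x3=0xc7 x4=0xd7  N=0 Z=0
after  2: x0=0xcb x1=0xeb x2=0x43 x3=0x9e x4=0xd7  N=1 Z=0
after  3: x0=0xcb x1=0x75 x2=0x43 x3=0x9e x4=0xd7  N=0 Z=0
after  4: x0=0xcb x1=0x75 x2=0x43 x3=0x43 x4=0xd7  N=0 Z=0
after  5: x0=0x4c x1=0x75 x2=0x43 x3=0x43 x4=0xd7  N=0 Z=0
after  6: x0=0x4c x1=0x00 x2=0x43 x3=0x43 x4=0xd7  N=0 Z=1
-- IRQ taken; context saved, return-PC = 7 --
mismatch: x2: reported 0x63 vs actual 0x43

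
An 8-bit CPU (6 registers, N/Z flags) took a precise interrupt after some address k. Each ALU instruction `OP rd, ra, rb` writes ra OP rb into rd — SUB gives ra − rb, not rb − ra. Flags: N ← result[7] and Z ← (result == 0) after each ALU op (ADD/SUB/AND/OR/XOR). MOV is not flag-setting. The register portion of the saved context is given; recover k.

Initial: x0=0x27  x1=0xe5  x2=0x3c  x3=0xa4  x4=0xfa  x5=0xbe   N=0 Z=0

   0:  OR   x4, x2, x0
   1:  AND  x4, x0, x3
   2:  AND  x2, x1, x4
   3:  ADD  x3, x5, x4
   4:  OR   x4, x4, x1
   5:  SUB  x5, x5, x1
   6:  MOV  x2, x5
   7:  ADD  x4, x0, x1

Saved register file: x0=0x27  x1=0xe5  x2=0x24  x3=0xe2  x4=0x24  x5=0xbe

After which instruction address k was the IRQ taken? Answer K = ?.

K = 3

after  0: x0=0x27 x1=0xe5 x2=0x3c x3=0xa4 x4=0x3f x5=0xbe  N=0 Z=0
after  1: x0=0x27 x1=0xe5 x2=0x3c x3=0xa4 x4=0x24 x5=0xbe  N=0 Z=0
after  2: x0=0x27 x1=0xe5 x2=0x24 x3=0xa4 x4=0x24 x5=0xbe  N=0 Z=0
after  3: x0=0x27 x1=0xe5 x2=0x24 x3=0xe2 x4=0x24 x5=0xbe  N=1 Z=0
-- IRQ taken; context saved, return-PC = 4 --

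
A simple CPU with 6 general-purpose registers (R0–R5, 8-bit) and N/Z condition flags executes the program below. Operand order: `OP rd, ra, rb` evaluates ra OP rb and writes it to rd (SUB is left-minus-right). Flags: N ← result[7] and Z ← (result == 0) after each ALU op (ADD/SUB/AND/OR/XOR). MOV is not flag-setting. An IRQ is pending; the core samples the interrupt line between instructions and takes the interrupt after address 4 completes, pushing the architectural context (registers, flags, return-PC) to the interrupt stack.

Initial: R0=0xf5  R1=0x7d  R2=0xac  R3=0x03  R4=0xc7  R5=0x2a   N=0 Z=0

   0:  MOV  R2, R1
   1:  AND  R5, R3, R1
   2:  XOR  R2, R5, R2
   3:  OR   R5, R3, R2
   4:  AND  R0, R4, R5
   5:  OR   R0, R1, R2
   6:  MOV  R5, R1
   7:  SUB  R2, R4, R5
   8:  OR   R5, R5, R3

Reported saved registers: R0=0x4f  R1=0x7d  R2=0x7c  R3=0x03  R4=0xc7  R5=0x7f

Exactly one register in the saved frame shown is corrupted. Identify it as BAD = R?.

after  0: R0=0xf5 R1=0x7d R2=0x7d R3=0x03 R4=0xc7 R5=0x2a  N=0 Z=0
after  1: R0=0xf5 R1=0x7d R2=0x7d R3=0x03 R4=0xc7 R5=0x01  N=0 Z=0
after  2: R0=0xf5 R1=0x7d R2=0x7c R3=0x03 R4=0xc7 R5=0x01  N=0 Z=0
after  3: R0=0xf5 R1=0x7d R2=0x7c R3=0x03 R4=0xc7 R5=0x7f  N=0 Z=0
after  4: R0=0x47 R1=0x7d R2=0x7c R3=0x03 R4=0xc7 R5=0x7f  N=0 Z=0
-- IRQ taken; context saved, return-PC = 5 --
mismatch: R0: reported 0x4f vs actual 0x47

BAD = R0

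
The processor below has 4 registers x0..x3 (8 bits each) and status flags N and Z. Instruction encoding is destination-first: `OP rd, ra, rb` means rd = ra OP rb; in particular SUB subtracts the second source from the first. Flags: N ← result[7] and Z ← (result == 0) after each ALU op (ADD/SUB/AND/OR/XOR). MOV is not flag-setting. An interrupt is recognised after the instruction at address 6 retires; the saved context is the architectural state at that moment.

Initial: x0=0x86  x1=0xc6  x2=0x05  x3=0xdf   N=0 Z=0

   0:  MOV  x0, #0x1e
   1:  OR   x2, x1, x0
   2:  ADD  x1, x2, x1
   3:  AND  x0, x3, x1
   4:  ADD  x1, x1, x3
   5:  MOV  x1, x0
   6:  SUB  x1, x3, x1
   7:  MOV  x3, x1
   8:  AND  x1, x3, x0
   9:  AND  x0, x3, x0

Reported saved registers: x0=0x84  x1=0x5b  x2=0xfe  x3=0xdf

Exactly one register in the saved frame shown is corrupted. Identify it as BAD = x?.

after  0: x0=0x1e x1=0xc6 x2=0x05 x3=0xdf  N=0 Z=0
after  1: x0=0x1e x1=0xc6 x2=0xde x3=0xdf  N=1 Z=0
after  2: x0=0x1e x1=0xa4 x2=0xde x3=0xdf  N=1 Z=0
after  3: x0=0x84 x1=0xa4 x2=0xde x3=0xdf  N=1 Z=0
after  4: x0=0x84 x1=0x83 x2=0xde x3=0xdf  N=1 Z=0
after  5: x0=0x84 x1=0x84 x2=0xde x3=0xdf  N=1 Z=0
after  6: x0=0x84 x1=0x5b x2=0xde x3=0xdf  N=0 Z=0
-- IRQ taken; context saved, return-PC = 7 --
mismatch: x2: reported 0xfe vs actual 0xde

BAD = x2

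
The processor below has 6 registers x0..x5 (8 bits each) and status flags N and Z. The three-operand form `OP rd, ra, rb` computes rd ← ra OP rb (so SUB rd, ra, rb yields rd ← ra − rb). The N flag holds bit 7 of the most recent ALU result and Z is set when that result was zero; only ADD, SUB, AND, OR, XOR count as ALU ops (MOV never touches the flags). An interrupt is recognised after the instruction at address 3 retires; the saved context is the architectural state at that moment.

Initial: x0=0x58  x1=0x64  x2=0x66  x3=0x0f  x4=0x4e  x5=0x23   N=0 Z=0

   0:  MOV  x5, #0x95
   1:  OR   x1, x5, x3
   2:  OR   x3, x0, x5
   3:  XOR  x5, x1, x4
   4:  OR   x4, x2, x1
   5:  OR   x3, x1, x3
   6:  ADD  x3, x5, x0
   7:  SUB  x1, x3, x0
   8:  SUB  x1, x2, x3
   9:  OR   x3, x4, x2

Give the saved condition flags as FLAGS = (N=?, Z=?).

after  0: x0=0x58 x1=0x64 x2=0x66 x3=0x0f x4=0x4e x5=0x95  N=0 Z=0
after  1: x0=0x58 x1=0x9f x2=0x66 x3=0x0f x4=0x4e x5=0x95  N=1 Z=0
after  2: x0=0x58 x1=0x9f x2=0x66 x3=0xdd x4=0x4e x5=0x95  N=1 Z=0
after  3: x0=0x58 x1=0x9f x2=0x66 x3=0xdd x4=0x4e x5=0xd1  N=1 Z=0
-- IRQ taken; context saved, return-PC = 4 --

FLAGS = (N=1, Z=0)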